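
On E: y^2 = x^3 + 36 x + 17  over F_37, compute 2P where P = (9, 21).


Doubling: s = (3 x1^2 + a) / (2 y1)
s = (3*9^2 + 36) / (2*21) mod 37 = 4
x3 = s^2 - 2 x1 mod 37 = 4^2 - 2*9 = 35
y3 = s (x1 - x3) - y1 mod 37 = 4 * (9 - 35) - 21 = 23

2P = (35, 23)


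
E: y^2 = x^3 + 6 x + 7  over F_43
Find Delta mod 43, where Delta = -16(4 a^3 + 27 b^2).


4 a^3 + 27 b^2 = 4*6^3 + 27*7^2 = 864 + 1323 = 2187
Delta = -16 * (2187) = -34992
Delta mod 43 = 10

Delta = 10 (mod 43)


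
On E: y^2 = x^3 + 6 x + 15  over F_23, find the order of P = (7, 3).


Compute successive multiples of P until we hit O:
  1P = (7, 3)
  2P = (21, 8)
  3P = (22, 13)
  4P = (20, 19)
  5P = (5, 3)
  6P = (11, 20)
  7P = (13, 6)
  8P = (9, 19)
  ... (continuing to 22P)
  22P = O

ord(P) = 22


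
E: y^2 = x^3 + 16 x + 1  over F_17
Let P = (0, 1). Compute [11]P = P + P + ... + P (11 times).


k = 11 = 1011_2 (binary, LSB first: 1101)
Double-and-add from P = (0, 1):
  bit 0 = 1: acc = O + (0, 1) = (0, 1)
  bit 1 = 1: acc = (0, 1) + (13, 14) = (5, 11)
  bit 2 = 0: acc unchanged = (5, 11)
  bit 3 = 1: acc = (5, 11) + (3, 12) = (5, 6)

11P = (5, 6)


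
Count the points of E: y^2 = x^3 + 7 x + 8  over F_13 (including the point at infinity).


For each x in F_13, count y with y^2 = x^3 + 7 x + 8 mod 13:
  x = 1: RHS = 3, y in [4, 9]  -> 2 point(s)
  x = 2: RHS = 4, y in [2, 11]  -> 2 point(s)
  x = 3: RHS = 4, y in [2, 11]  -> 2 point(s)
  x = 4: RHS = 9, y in [3, 10]  -> 2 point(s)
  x = 5: RHS = 12, y in [5, 8]  -> 2 point(s)
  x = 7: RHS = 10, y in [6, 7]  -> 2 point(s)
  x = 8: RHS = 4, y in [2, 11]  -> 2 point(s)
  x = 10: RHS = 12, y in [5, 8]  -> 2 point(s)
  x = 11: RHS = 12, y in [5, 8]  -> 2 point(s)
  x = 12: RHS = 0, y in [0]  -> 1 point(s)
Affine points: 19. Add the point at infinity: total = 20.

#E(F_13) = 20


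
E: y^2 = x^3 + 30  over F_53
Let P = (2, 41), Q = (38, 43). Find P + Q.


P != Q, so use the chord formula.
s = (y2 - y1) / (x2 - x1) = (2) / (36) mod 53 = 3
x3 = s^2 - x1 - x2 mod 53 = 3^2 - 2 - 38 = 22
y3 = s (x1 - x3) - y1 mod 53 = 3 * (2 - 22) - 41 = 5

P + Q = (22, 5)


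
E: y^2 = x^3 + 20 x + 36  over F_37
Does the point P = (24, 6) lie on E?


Check whether y^2 = x^3 + 20 x + 36 (mod 37) for (x, y) = (24, 6).
LHS: y^2 = 6^2 mod 37 = 36
RHS: x^3 + 20 x + 36 = 24^3 + 20*24 + 36 mod 37 = 21
LHS != RHS

No, not on the curve


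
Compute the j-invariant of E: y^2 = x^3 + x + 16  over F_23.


Delta = -16(4 a^3 + 27 b^2) mod 23 = 20
-1728 * (4 a)^3 = -1728 * (4*1)^3 mod 23 = 15
j = 15 * 20^(-1) mod 23 = 18

j = 18 (mod 23)


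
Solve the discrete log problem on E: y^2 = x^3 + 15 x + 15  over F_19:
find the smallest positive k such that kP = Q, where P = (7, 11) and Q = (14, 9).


Enumerate multiples of P until we hit Q = (14, 9):
  1P = (7, 11)
  2P = (14, 10)
  3P = (5, 5)
  4P = (16, 0)
  5P = (5, 14)
  6P = (14, 9)
Match found at i = 6.

k = 6


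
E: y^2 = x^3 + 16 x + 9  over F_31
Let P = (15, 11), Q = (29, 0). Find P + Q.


P != Q, so use the chord formula.
s = (y2 - y1) / (x2 - x1) = (20) / (14) mod 31 = 28
x3 = s^2 - x1 - x2 mod 31 = 28^2 - 15 - 29 = 27
y3 = s (x1 - x3) - y1 mod 31 = 28 * (15 - 27) - 11 = 25

P + Q = (27, 25)


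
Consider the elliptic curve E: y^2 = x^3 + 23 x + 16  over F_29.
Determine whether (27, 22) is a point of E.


Check whether y^2 = x^3 + 23 x + 16 (mod 29) for (x, y) = (27, 22).
LHS: y^2 = 22^2 mod 29 = 20
RHS: x^3 + 23 x + 16 = 27^3 + 23*27 + 16 mod 29 = 20
LHS = RHS

Yes, on the curve


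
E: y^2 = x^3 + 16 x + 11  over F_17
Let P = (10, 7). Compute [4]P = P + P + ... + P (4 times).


k = 4 = 100_2 (binary, LSB first: 001)
Double-and-add from P = (10, 7):
  bit 0 = 0: acc unchanged = O
  bit 1 = 0: acc unchanged = O
  bit 2 = 1: acc = O + (10, 7) = (10, 7)

4P = (10, 7)


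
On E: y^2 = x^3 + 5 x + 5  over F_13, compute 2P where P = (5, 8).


Doubling: s = (3 x1^2 + a) / (2 y1)
s = (3*5^2 + 5) / (2*8) mod 13 = 5
x3 = s^2 - 2 x1 mod 13 = 5^2 - 2*5 = 2
y3 = s (x1 - x3) - y1 mod 13 = 5 * (5 - 2) - 8 = 7

2P = (2, 7)


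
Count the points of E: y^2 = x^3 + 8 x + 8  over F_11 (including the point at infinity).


For each x in F_11, count y with y^2 = x^3 + 8 x + 8 mod 11:
  x = 3: RHS = 4, y in [2, 9]  -> 2 point(s)
  x = 4: RHS = 5, y in [4, 7]  -> 2 point(s)
  x = 7: RHS = 0, y in [0]  -> 1 point(s)
  x = 8: RHS = 1, y in [1, 10]  -> 2 point(s)
Affine points: 7. Add the point at infinity: total = 8.

#E(F_11) = 8


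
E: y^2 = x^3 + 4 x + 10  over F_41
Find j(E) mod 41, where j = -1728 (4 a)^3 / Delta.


Delta = -16(4 a^3 + 27 b^2) mod 41 = 18
-1728 * (4 a)^3 = -1728 * (4*4)^3 mod 41 = 24
j = 24 * 18^(-1) mod 41 = 15

j = 15 (mod 41)


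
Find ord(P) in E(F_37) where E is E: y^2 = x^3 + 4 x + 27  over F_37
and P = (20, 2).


Compute successive multiples of P until we hit O:
  1P = (20, 2)
  2P = (22, 25)
  3P = (7, 18)
  4P = (31, 3)
  5P = (12, 29)
  6P = (32, 20)
  7P = (15, 24)
  8P = (11, 25)
  ... (continuing to 41P)
  41P = O

ord(P) = 41


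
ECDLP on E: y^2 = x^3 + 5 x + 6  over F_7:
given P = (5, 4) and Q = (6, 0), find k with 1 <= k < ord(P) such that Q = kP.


Enumerate multiples of P until we hit Q = (6, 0):
  1P = (5, 4)
  2P = (6, 0)
Match found at i = 2.

k = 2


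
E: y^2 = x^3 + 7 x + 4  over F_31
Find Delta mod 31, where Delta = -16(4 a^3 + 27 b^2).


4 a^3 + 27 b^2 = 4*7^3 + 27*4^2 = 1372 + 432 = 1804
Delta = -16 * (1804) = -28864
Delta mod 31 = 28

Delta = 28 (mod 31)


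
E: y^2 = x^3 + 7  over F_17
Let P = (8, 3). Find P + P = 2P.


Doubling: s = (3 x1^2 + a) / (2 y1)
s = (3*8^2 + 0) / (2*3) mod 17 = 15
x3 = s^2 - 2 x1 mod 17 = 15^2 - 2*8 = 5
y3 = s (x1 - x3) - y1 mod 17 = 15 * (8 - 5) - 3 = 8

2P = (5, 8)


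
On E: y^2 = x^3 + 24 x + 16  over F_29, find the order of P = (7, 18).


Compute successive multiples of P until we hit O:
  1P = (7, 18)
  2P = (14, 14)
  3P = (3, 17)
  4P = (10, 3)
  5P = (8, 16)
  6P = (18, 4)
  7P = (20, 17)
  8P = (25, 28)
  ... (continuing to 38P)
  38P = O

ord(P) = 38


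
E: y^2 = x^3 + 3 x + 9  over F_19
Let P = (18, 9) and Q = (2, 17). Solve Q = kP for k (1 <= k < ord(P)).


Enumerate multiples of P until we hit Q = (2, 17):
  1P = (18, 9)
  2P = (0, 16)
  3P = (12, 14)
  4P = (5, 15)
  5P = (16, 12)
  6P = (11, 9)
  7P = (9, 10)
  8P = (15, 16)
  9P = (2, 17)
Match found at i = 9.

k = 9


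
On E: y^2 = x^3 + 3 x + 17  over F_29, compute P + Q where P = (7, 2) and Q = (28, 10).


P != Q, so use the chord formula.
s = (y2 - y1) / (x2 - x1) = (8) / (21) mod 29 = 28
x3 = s^2 - x1 - x2 mod 29 = 28^2 - 7 - 28 = 24
y3 = s (x1 - x3) - y1 mod 29 = 28 * (7 - 24) - 2 = 15

P + Q = (24, 15)


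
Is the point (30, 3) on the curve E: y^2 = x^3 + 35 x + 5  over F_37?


Check whether y^2 = x^3 + 35 x + 5 (mod 37) for (x, y) = (30, 3).
LHS: y^2 = 3^2 mod 37 = 9
RHS: x^3 + 35 x + 5 = 30^3 + 35*30 + 5 mod 37 = 9
LHS = RHS

Yes, on the curve


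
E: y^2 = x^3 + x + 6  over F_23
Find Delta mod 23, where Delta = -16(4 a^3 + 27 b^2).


4 a^3 + 27 b^2 = 4*1^3 + 27*6^2 = 4 + 972 = 976
Delta = -16 * (976) = -15616
Delta mod 23 = 1

Delta = 1 (mod 23)


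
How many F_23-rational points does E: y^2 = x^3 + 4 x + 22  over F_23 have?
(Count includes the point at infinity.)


For each x in F_23, count y with y^2 = x^3 + 4 x + 22 mod 23:
  x = 1: RHS = 4, y in [2, 21]  -> 2 point(s)
  x = 5: RHS = 6, y in [11, 12]  -> 2 point(s)
  x = 6: RHS = 9, y in [3, 20]  -> 2 point(s)
  x = 7: RHS = 2, y in [5, 18]  -> 2 point(s)
  x = 10: RHS = 4, y in [2, 21]  -> 2 point(s)
  x = 12: RHS = 4, y in [2, 21]  -> 2 point(s)
  x = 14: RHS = 16, y in [4, 19]  -> 2 point(s)
  x = 17: RHS = 12, y in [9, 14]  -> 2 point(s)
  x = 20: RHS = 6, y in [11, 12]  -> 2 point(s)
  x = 21: RHS = 6, y in [11, 12]  -> 2 point(s)
Affine points: 20. Add the point at infinity: total = 21.

#E(F_23) = 21


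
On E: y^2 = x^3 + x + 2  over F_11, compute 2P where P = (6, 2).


k = 2 = 10_2 (binary, LSB first: 01)
Double-and-add from P = (6, 2):
  bit 0 = 0: acc unchanged = O
  bit 1 = 1: acc = O + (8, 4) = (8, 4)

2P = (8, 4)


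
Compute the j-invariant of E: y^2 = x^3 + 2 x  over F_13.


Delta = -16(4 a^3 + 27 b^2) mod 13 = 8
-1728 * (4 a)^3 = -1728 * (4*2)^3 mod 13 = 5
j = 5 * 8^(-1) mod 13 = 12

j = 12 (mod 13)


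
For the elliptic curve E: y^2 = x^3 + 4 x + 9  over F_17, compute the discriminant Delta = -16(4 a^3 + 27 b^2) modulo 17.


4 a^3 + 27 b^2 = 4*4^3 + 27*9^2 = 256 + 2187 = 2443
Delta = -16 * (2443) = -39088
Delta mod 17 = 12

Delta = 12 (mod 17)


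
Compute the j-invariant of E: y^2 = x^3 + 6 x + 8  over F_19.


Delta = -16(4 a^3 + 27 b^2) mod 19 = 5
-1728 * (4 a)^3 = -1728 * (4*6)^3 mod 19 = 11
j = 11 * 5^(-1) mod 19 = 6

j = 6 (mod 19)


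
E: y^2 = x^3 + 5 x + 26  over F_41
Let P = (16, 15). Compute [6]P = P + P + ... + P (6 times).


k = 6 = 110_2 (binary, LSB first: 011)
Double-and-add from P = (16, 15):
  bit 0 = 0: acc unchanged = O
  bit 1 = 1: acc = O + (32, 21) = (32, 21)
  bit 2 = 1: acc = (32, 21) + (22, 40) = (23, 7)

6P = (23, 7)


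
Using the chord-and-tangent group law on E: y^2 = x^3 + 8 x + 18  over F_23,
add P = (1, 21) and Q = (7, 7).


P != Q, so use the chord formula.
s = (y2 - y1) / (x2 - x1) = (9) / (6) mod 23 = 13
x3 = s^2 - x1 - x2 mod 23 = 13^2 - 1 - 7 = 0
y3 = s (x1 - x3) - y1 mod 23 = 13 * (1 - 0) - 21 = 15

P + Q = (0, 15)


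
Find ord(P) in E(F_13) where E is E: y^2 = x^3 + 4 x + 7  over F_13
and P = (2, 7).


Compute successive multiples of P until we hit O:
  1P = (2, 7)
  2P = (5, 10)
  3P = (7, 1)
  4P = (7, 12)
  5P = (5, 3)
  6P = (2, 6)
  7P = O

ord(P) = 7


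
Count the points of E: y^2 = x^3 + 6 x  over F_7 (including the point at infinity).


For each x in F_7, count y with y^2 = x^3 + 6 x + 0 mod 7:
  x = 0: RHS = 0, y in [0]  -> 1 point(s)
  x = 1: RHS = 0, y in [0]  -> 1 point(s)
  x = 4: RHS = 4, y in [2, 5]  -> 2 point(s)
  x = 5: RHS = 1, y in [1, 6]  -> 2 point(s)
  x = 6: RHS = 0, y in [0]  -> 1 point(s)
Affine points: 7. Add the point at infinity: total = 8.

#E(F_7) = 8


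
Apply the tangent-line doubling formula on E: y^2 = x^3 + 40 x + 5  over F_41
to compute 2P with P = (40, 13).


Doubling: s = (3 x1^2 + a) / (2 y1)
s = (3*40^2 + 40) / (2*13) mod 41 = 19
x3 = s^2 - 2 x1 mod 41 = 19^2 - 2*40 = 35
y3 = s (x1 - x3) - y1 mod 41 = 19 * (40 - 35) - 13 = 0

2P = (35, 0)


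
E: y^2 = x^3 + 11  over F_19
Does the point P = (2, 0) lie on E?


Check whether y^2 = x^3 + 0 x + 11 (mod 19) for (x, y) = (2, 0).
LHS: y^2 = 0^2 mod 19 = 0
RHS: x^3 + 0 x + 11 = 2^3 + 0*2 + 11 mod 19 = 0
LHS = RHS

Yes, on the curve


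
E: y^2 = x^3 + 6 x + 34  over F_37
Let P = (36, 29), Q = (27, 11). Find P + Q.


P != Q, so use the chord formula.
s = (y2 - y1) / (x2 - x1) = (19) / (28) mod 37 = 2
x3 = s^2 - x1 - x2 mod 37 = 2^2 - 36 - 27 = 15
y3 = s (x1 - x3) - y1 mod 37 = 2 * (36 - 15) - 29 = 13

P + Q = (15, 13)


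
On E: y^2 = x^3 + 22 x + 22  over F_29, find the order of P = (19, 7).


Compute successive multiples of P until we hit O:
  1P = (19, 7)
  2P = (27, 12)
  3P = (21, 28)
  4P = (5, 24)
  5P = (1, 25)
  6P = (10, 13)
  7P = (23, 15)
  8P = (20, 20)
  ... (continuing to 18P)
  18P = O

ord(P) = 18


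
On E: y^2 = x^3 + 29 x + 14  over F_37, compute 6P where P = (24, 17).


k = 6 = 110_2 (binary, LSB first: 011)
Double-and-add from P = (24, 17):
  bit 0 = 0: acc unchanged = O
  bit 1 = 1: acc = O + (25, 26) = (25, 26)
  bit 2 = 1: acc = (25, 26) + (34, 23) = (11, 31)

6P = (11, 31)


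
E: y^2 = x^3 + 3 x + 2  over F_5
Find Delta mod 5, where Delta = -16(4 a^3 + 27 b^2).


4 a^3 + 27 b^2 = 4*3^3 + 27*2^2 = 108 + 108 = 216
Delta = -16 * (216) = -3456
Delta mod 5 = 4

Delta = 4 (mod 5)


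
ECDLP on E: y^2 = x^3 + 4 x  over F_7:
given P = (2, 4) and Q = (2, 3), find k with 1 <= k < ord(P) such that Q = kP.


Enumerate multiples of P until we hit Q = (2, 3):
  1P = (2, 4)
  2P = (0, 0)
  3P = (2, 3)
Match found at i = 3.

k = 3


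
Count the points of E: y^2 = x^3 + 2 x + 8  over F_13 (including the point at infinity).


For each x in F_13, count y with y^2 = x^3 + 2 x + 8 mod 13:
  x = 5: RHS = 0, y in [0]  -> 1 point(s)
  x = 7: RHS = 1, y in [1, 12]  -> 2 point(s)
  x = 8: RHS = 3, y in [4, 9]  -> 2 point(s)
  x = 9: RHS = 1, y in [1, 12]  -> 2 point(s)
  x = 10: RHS = 1, y in [1, 12]  -> 2 point(s)
  x = 11: RHS = 9, y in [3, 10]  -> 2 point(s)
Affine points: 11. Add the point at infinity: total = 12.

#E(F_13) = 12


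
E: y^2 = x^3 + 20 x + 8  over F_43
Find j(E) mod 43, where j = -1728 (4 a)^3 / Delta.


Delta = -16(4 a^3 + 27 b^2) mod 43 = 2
-1728 * (4 a)^3 = -1728 * (4*20)^3 mod 43 = 8
j = 8 * 2^(-1) mod 43 = 4

j = 4 (mod 43)


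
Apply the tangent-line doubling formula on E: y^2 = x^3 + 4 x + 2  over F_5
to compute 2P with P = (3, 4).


Doubling: s = (3 x1^2 + a) / (2 y1)
s = (3*3^2 + 4) / (2*4) mod 5 = 2
x3 = s^2 - 2 x1 mod 5 = 2^2 - 2*3 = 3
y3 = s (x1 - x3) - y1 mod 5 = 2 * (3 - 3) - 4 = 1

2P = (3, 1)


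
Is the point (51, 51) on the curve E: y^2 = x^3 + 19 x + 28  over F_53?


Check whether y^2 = x^3 + 19 x + 28 (mod 53) for (x, y) = (51, 51).
LHS: y^2 = 51^2 mod 53 = 4
RHS: x^3 + 19 x + 28 = 51^3 + 19*51 + 28 mod 53 = 35
LHS != RHS

No, not on the curve


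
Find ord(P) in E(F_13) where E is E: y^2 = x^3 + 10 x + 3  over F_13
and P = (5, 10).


Compute successive multiples of P until we hit O:
  1P = (5, 10)
  2P = (4, 4)
  3P = (1, 1)
  4P = (8, 6)
  5P = (9, 4)
  6P = (11, 12)
  7P = (0, 9)
  8P = (7, 0)
  ... (continuing to 16P)
  16P = O

ord(P) = 16


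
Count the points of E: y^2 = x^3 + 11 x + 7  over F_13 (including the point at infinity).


For each x in F_13, count y with y^2 = x^3 + 11 x + 7 mod 13:
  x = 6: RHS = 3, y in [4, 9]  -> 2 point(s)
  x = 8: RHS = 9, y in [3, 10]  -> 2 point(s)
  x = 9: RHS = 3, y in [4, 9]  -> 2 point(s)
  x = 10: RHS = 12, y in [5, 8]  -> 2 point(s)
  x = 11: RHS = 3, y in [4, 9]  -> 2 point(s)
Affine points: 10. Add the point at infinity: total = 11.

#E(F_13) = 11


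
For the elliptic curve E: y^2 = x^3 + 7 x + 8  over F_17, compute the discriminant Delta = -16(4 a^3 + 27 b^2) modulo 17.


4 a^3 + 27 b^2 = 4*7^3 + 27*8^2 = 1372 + 1728 = 3100
Delta = -16 * (3100) = -49600
Delta mod 17 = 6

Delta = 6 (mod 17)


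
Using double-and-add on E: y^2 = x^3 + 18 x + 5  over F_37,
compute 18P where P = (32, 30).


k = 18 = 10010_2 (binary, LSB first: 01001)
Double-and-add from P = (32, 30):
  bit 0 = 0: acc unchanged = O
  bit 1 = 1: acc = O + (26, 20) = (26, 20)
  bit 2 = 0: acc unchanged = (26, 20)
  bit 3 = 0: acc unchanged = (26, 20)
  bit 4 = 1: acc = (26, 20) + (4, 20) = (7, 17)

18P = (7, 17)


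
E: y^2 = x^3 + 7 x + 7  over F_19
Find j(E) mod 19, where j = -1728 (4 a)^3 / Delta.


Delta = -16(4 a^3 + 27 b^2) mod 19 = 10
-1728 * (4 a)^3 = -1728 * (4*7)^3 mod 19 = 7
j = 7 * 10^(-1) mod 19 = 14

j = 14 (mod 19)


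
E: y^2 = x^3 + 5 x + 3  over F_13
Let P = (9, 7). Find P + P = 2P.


Doubling: s = (3 x1^2 + a) / (2 y1)
s = (3*9^2 + 5) / (2*7) mod 13 = 1
x3 = s^2 - 2 x1 mod 13 = 1^2 - 2*9 = 9
y3 = s (x1 - x3) - y1 mod 13 = 1 * (9 - 9) - 7 = 6

2P = (9, 6)


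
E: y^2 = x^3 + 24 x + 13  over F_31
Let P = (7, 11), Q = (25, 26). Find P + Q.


P != Q, so use the chord formula.
s = (y2 - y1) / (x2 - x1) = (15) / (18) mod 31 = 6
x3 = s^2 - x1 - x2 mod 31 = 6^2 - 7 - 25 = 4
y3 = s (x1 - x3) - y1 mod 31 = 6 * (7 - 4) - 11 = 7

P + Q = (4, 7)


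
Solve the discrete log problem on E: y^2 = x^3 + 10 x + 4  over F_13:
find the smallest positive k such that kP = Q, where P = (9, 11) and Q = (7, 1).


Enumerate multiples of P until we hit Q = (7, 1):
  1P = (9, 11)
  2P = (7, 12)
  3P = (7, 1)
Match found at i = 3.

k = 3


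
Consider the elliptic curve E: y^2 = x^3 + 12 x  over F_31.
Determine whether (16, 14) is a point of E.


Check whether y^2 = x^3 + 12 x + 0 (mod 31) for (x, y) = (16, 14).
LHS: y^2 = 14^2 mod 31 = 10
RHS: x^3 + 12 x + 0 = 16^3 + 12*16 + 0 mod 31 = 10
LHS = RHS

Yes, on the curve


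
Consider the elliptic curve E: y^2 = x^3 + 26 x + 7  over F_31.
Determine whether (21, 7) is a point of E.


Check whether y^2 = x^3 + 26 x + 7 (mod 31) for (x, y) = (21, 7).
LHS: y^2 = 7^2 mod 31 = 18
RHS: x^3 + 26 x + 7 = 21^3 + 26*21 + 7 mod 31 = 18
LHS = RHS

Yes, on the curve


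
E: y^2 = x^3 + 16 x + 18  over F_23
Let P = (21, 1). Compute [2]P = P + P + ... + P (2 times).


k = 2 = 10_2 (binary, LSB first: 01)
Double-and-add from P = (21, 1):
  bit 0 = 0: acc unchanged = O
  bit 1 = 1: acc = O + (16, 0) = (16, 0)

2P = (16, 0)


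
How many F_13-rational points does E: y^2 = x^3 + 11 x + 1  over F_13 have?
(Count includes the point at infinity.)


For each x in F_13, count y with y^2 = x^3 + 11 x + 1 mod 13:
  x = 0: RHS = 1, y in [1, 12]  -> 2 point(s)
  x = 1: RHS = 0, y in [0]  -> 1 point(s)
  x = 3: RHS = 9, y in [3, 10]  -> 2 point(s)
  x = 5: RHS = 12, y in [5, 8]  -> 2 point(s)
  x = 6: RHS = 10, y in [6, 7]  -> 2 point(s)
  x = 8: RHS = 3, y in [4, 9]  -> 2 point(s)
  x = 9: RHS = 10, y in [6, 7]  -> 2 point(s)
  x = 11: RHS = 10, y in [6, 7]  -> 2 point(s)
Affine points: 15. Add the point at infinity: total = 16.

#E(F_13) = 16


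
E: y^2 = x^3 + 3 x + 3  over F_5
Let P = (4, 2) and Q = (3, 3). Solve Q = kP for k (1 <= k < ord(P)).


Enumerate multiples of P until we hit Q = (3, 3):
  1P = (4, 2)
  2P = (3, 2)
  3P = (3, 3)
Match found at i = 3.

k = 3


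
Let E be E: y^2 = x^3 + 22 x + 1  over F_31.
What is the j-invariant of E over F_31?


Delta = -16(4 a^3 + 27 b^2) mod 31 = 3
-1728 * (4 a)^3 = -1728 * (4*22)^3 mod 31 = 23
j = 23 * 3^(-1) mod 31 = 18

j = 18 (mod 31)


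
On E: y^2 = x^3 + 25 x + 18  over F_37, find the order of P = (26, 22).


Compute successive multiples of P until we hit O:
  1P = (26, 22)
  2P = (12, 14)
  3P = (25, 5)
  4P = (16, 0)
  5P = (25, 32)
  6P = (12, 23)
  7P = (26, 15)
  8P = O

ord(P) = 8


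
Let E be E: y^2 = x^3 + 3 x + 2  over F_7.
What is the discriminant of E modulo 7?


4 a^3 + 27 b^2 = 4*3^3 + 27*2^2 = 108 + 108 = 216
Delta = -16 * (216) = -3456
Delta mod 7 = 2

Delta = 2 (mod 7)


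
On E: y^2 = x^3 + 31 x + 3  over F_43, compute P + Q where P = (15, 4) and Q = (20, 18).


P != Q, so use the chord formula.
s = (y2 - y1) / (x2 - x1) = (14) / (5) mod 43 = 20
x3 = s^2 - x1 - x2 mod 43 = 20^2 - 15 - 20 = 21
y3 = s (x1 - x3) - y1 mod 43 = 20 * (15 - 21) - 4 = 5

P + Q = (21, 5)


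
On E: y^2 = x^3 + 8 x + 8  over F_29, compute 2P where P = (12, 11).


Doubling: s = (3 x1^2 + a) / (2 y1)
s = (3*12^2 + 8) / (2*11) mod 29 = 20
x3 = s^2 - 2 x1 mod 29 = 20^2 - 2*12 = 28
y3 = s (x1 - x3) - y1 mod 29 = 20 * (12 - 28) - 11 = 17

2P = (28, 17)


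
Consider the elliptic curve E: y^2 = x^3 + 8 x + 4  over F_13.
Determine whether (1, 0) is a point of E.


Check whether y^2 = x^3 + 8 x + 4 (mod 13) for (x, y) = (1, 0).
LHS: y^2 = 0^2 mod 13 = 0
RHS: x^3 + 8 x + 4 = 1^3 + 8*1 + 4 mod 13 = 0
LHS = RHS

Yes, on the curve


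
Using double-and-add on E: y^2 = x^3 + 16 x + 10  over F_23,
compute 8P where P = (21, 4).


k = 8 = 1000_2 (binary, LSB first: 0001)
Double-and-add from P = (21, 4):
  bit 0 = 0: acc unchanged = O
  bit 1 = 0: acc unchanged = O
  bit 2 = 0: acc unchanged = O
  bit 3 = 1: acc = O + (8, 11) = (8, 11)

8P = (8, 11)


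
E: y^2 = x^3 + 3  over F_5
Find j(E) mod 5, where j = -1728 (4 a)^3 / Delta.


Delta = -16(4 a^3 + 27 b^2) mod 5 = 2
-1728 * (4 a)^3 = -1728 * (4*0)^3 mod 5 = 0
j = 0 * 2^(-1) mod 5 = 0

j = 0 (mod 5)


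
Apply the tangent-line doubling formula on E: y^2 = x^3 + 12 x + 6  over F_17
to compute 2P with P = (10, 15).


Doubling: s = (3 x1^2 + a) / (2 y1)
s = (3*10^2 + 12) / (2*15) mod 17 = 7
x3 = s^2 - 2 x1 mod 17 = 7^2 - 2*10 = 12
y3 = s (x1 - x3) - y1 mod 17 = 7 * (10 - 12) - 15 = 5

2P = (12, 5)


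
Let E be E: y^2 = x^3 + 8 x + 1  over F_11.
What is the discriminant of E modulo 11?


4 a^3 + 27 b^2 = 4*8^3 + 27*1^2 = 2048 + 27 = 2075
Delta = -16 * (2075) = -33200
Delta mod 11 = 9

Delta = 9 (mod 11)


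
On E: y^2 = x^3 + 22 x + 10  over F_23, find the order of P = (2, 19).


Compute successive multiples of P until we hit O:
  1P = (2, 19)
  2P = (4, 1)
  3P = (6, 17)
  4P = (21, 2)
  5P = (8, 13)
  6P = (14, 16)
  7P = (20, 20)
  8P = (13, 20)
  ... (continuing to 23P)
  23P = O

ord(P) = 23


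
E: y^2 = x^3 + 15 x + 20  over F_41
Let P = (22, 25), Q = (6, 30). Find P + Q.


P != Q, so use the chord formula.
s = (y2 - y1) / (x2 - x1) = (5) / (25) mod 41 = 33
x3 = s^2 - x1 - x2 mod 41 = 33^2 - 22 - 6 = 36
y3 = s (x1 - x3) - y1 mod 41 = 33 * (22 - 36) - 25 = 5

P + Q = (36, 5)


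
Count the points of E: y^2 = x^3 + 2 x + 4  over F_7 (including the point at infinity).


For each x in F_7, count y with y^2 = x^3 + 2 x + 4 mod 7:
  x = 0: RHS = 4, y in [2, 5]  -> 2 point(s)
  x = 1: RHS = 0, y in [0]  -> 1 point(s)
  x = 2: RHS = 2, y in [3, 4]  -> 2 point(s)
  x = 3: RHS = 2, y in [3, 4]  -> 2 point(s)
  x = 6: RHS = 1, y in [1, 6]  -> 2 point(s)
Affine points: 9. Add the point at infinity: total = 10.

#E(F_7) = 10


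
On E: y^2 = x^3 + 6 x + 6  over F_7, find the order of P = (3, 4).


Compute successive multiples of P until we hit O:
  1P = (3, 4)
  2P = (5, 0)
  3P = (3, 3)
  4P = O

ord(P) = 4


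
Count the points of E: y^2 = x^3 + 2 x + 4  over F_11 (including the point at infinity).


For each x in F_11, count y with y^2 = x^3 + 2 x + 4 mod 11:
  x = 0: RHS = 4, y in [2, 9]  -> 2 point(s)
  x = 2: RHS = 5, y in [4, 7]  -> 2 point(s)
  x = 3: RHS = 4, y in [2, 9]  -> 2 point(s)
  x = 6: RHS = 1, y in [1, 10]  -> 2 point(s)
  x = 7: RHS = 9, y in [3, 8]  -> 2 point(s)
  x = 8: RHS = 4, y in [2, 9]  -> 2 point(s)
  x = 9: RHS = 3, y in [5, 6]  -> 2 point(s)
  x = 10: RHS = 1, y in [1, 10]  -> 2 point(s)
Affine points: 16. Add the point at infinity: total = 17.

#E(F_11) = 17


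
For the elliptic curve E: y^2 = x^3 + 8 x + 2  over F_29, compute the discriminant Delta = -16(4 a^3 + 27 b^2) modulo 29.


4 a^3 + 27 b^2 = 4*8^3 + 27*2^2 = 2048 + 108 = 2156
Delta = -16 * (2156) = -34496
Delta mod 29 = 14

Delta = 14 (mod 29)


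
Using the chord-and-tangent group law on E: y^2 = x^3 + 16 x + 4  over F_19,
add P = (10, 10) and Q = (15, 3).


P != Q, so use the chord formula.
s = (y2 - y1) / (x2 - x1) = (12) / (5) mod 19 = 10
x3 = s^2 - x1 - x2 mod 19 = 10^2 - 10 - 15 = 18
y3 = s (x1 - x3) - y1 mod 19 = 10 * (10 - 18) - 10 = 5

P + Q = (18, 5)


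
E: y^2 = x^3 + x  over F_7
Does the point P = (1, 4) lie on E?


Check whether y^2 = x^3 + 1 x + 0 (mod 7) for (x, y) = (1, 4).
LHS: y^2 = 4^2 mod 7 = 2
RHS: x^3 + 1 x + 0 = 1^3 + 1*1 + 0 mod 7 = 2
LHS = RHS

Yes, on the curve


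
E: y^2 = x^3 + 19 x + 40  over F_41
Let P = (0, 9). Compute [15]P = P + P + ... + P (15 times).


k = 15 = 1111_2 (binary, LSB first: 1111)
Double-and-add from P = (0, 9):
  bit 0 = 1: acc = O + (0, 9) = (0, 9)
  bit 1 = 1: acc = (0, 9) + (2, 39) = (18, 8)
  bit 2 = 1: acc = (18, 8) + (33, 27) = (6, 40)
  bit 3 = 1: acc = (6, 40) + (15, 16) = (18, 33)

15P = (18, 33)


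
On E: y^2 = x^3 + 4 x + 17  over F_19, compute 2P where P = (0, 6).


Doubling: s = (3 x1^2 + a) / (2 y1)
s = (3*0^2 + 4) / (2*6) mod 19 = 13
x3 = s^2 - 2 x1 mod 19 = 13^2 - 2*0 = 17
y3 = s (x1 - x3) - y1 mod 19 = 13 * (0 - 17) - 6 = 1

2P = (17, 1)


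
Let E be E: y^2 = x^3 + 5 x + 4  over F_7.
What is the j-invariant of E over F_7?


Delta = -16(4 a^3 + 27 b^2) mod 7 = 5
-1728 * (4 a)^3 = -1728 * (4*5)^3 mod 7 = 6
j = 6 * 5^(-1) mod 7 = 4

j = 4 (mod 7)


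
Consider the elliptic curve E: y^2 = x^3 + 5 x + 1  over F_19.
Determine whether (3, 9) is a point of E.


Check whether y^2 = x^3 + 5 x + 1 (mod 19) for (x, y) = (3, 9).
LHS: y^2 = 9^2 mod 19 = 5
RHS: x^3 + 5 x + 1 = 3^3 + 5*3 + 1 mod 19 = 5
LHS = RHS

Yes, on the curve


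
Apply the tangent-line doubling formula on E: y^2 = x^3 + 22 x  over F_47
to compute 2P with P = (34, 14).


Doubling: s = (3 x1^2 + a) / (2 y1)
s = (3*34^2 + 22) / (2*14) mod 47 = 34
x3 = s^2 - 2 x1 mod 47 = 34^2 - 2*34 = 7
y3 = s (x1 - x3) - y1 mod 47 = 34 * (34 - 7) - 14 = 11

2P = (7, 11)


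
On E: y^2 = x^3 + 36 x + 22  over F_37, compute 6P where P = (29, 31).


k = 6 = 110_2 (binary, LSB first: 011)
Double-and-add from P = (29, 31):
  bit 0 = 0: acc unchanged = O
  bit 1 = 1: acc = O + (7, 32) = (7, 32)
  bit 2 = 1: acc = (7, 32) + (26, 16) = (29, 6)

6P = (29, 6)


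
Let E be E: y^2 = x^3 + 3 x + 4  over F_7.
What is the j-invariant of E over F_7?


Delta = -16(4 a^3 + 27 b^2) mod 7 = 5
-1728 * (4 a)^3 = -1728 * (4*3)^3 mod 7 = 6
j = 6 * 5^(-1) mod 7 = 4

j = 4 (mod 7)


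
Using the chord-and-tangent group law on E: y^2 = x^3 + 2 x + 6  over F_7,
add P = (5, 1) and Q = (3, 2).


P != Q, so use the chord formula.
s = (y2 - y1) / (x2 - x1) = (1) / (5) mod 7 = 3
x3 = s^2 - x1 - x2 mod 7 = 3^2 - 5 - 3 = 1
y3 = s (x1 - x3) - y1 mod 7 = 3 * (5 - 1) - 1 = 4

P + Q = (1, 4)


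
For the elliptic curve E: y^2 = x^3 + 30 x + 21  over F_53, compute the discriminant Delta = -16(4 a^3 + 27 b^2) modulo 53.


4 a^3 + 27 b^2 = 4*30^3 + 27*21^2 = 108000 + 11907 = 119907
Delta = -16 * (119907) = -1918512
Delta mod 53 = 35

Delta = 35 (mod 53)


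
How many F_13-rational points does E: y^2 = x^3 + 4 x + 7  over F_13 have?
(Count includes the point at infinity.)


For each x in F_13, count y with y^2 = x^3 + 4 x + 7 mod 13:
  x = 1: RHS = 12, y in [5, 8]  -> 2 point(s)
  x = 2: RHS = 10, y in [6, 7]  -> 2 point(s)
  x = 4: RHS = 9, y in [3, 10]  -> 2 point(s)
  x = 5: RHS = 9, y in [3, 10]  -> 2 point(s)
  x = 6: RHS = 0, y in [0]  -> 1 point(s)
  x = 7: RHS = 1, y in [1, 12]  -> 2 point(s)
  x = 11: RHS = 4, y in [2, 11]  -> 2 point(s)
Affine points: 13. Add the point at infinity: total = 14.

#E(F_13) = 14


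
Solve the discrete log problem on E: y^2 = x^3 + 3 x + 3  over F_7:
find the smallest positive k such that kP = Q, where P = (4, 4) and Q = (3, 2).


Enumerate multiples of P until we hit Q = (3, 2):
  1P = (4, 4)
  2P = (3, 5)
  3P = (1, 0)
  4P = (3, 2)
Match found at i = 4.

k = 4


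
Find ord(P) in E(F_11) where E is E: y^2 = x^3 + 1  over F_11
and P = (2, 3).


Compute successive multiples of P until we hit O:
  1P = (2, 3)
  2P = (0, 1)
  3P = (10, 0)
  4P = (0, 10)
  5P = (2, 8)
  6P = O

ord(P) = 6


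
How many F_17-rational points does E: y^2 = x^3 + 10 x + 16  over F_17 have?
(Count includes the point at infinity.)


For each x in F_17, count y with y^2 = x^3 + 10 x + 16 mod 17:
  x = 0: RHS = 16, y in [4, 13]  -> 2 point(s)
  x = 4: RHS = 1, y in [1, 16]  -> 2 point(s)
  x = 5: RHS = 4, y in [2, 15]  -> 2 point(s)
  x = 7: RHS = 4, y in [2, 15]  -> 2 point(s)
  x = 8: RHS = 13, y in [8, 9]  -> 2 point(s)
  x = 9: RHS = 2, y in [6, 11]  -> 2 point(s)
Affine points: 12. Add the point at infinity: total = 13.

#E(F_17) = 13


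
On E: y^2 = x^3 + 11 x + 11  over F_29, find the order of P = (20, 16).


Compute successive multiples of P until we hit O:
  1P = (20, 16)
  2P = (17, 6)
  3P = (16, 7)
  4P = (18, 3)
  5P = (26, 3)
  6P = (3, 10)
  7P = (28, 17)
  8P = (15, 10)
  ... (continuing to 29P)
  29P = O

ord(P) = 29


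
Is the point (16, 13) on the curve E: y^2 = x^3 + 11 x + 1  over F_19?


Check whether y^2 = x^3 + 11 x + 1 (mod 19) for (x, y) = (16, 13).
LHS: y^2 = 13^2 mod 19 = 17
RHS: x^3 + 11 x + 1 = 16^3 + 11*16 + 1 mod 19 = 17
LHS = RHS

Yes, on the curve


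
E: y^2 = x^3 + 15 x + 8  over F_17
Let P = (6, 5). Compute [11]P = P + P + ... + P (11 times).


k = 11 = 1011_2 (binary, LSB first: 1101)
Double-and-add from P = (6, 5):
  bit 0 = 1: acc = O + (6, 5) = (6, 5)
  bit 1 = 1: acc = (6, 5) + (14, 2) = (16, 3)
  bit 2 = 0: acc unchanged = (16, 3)
  bit 3 = 1: acc = (16, 3) + (5, 2) = (5, 15)

11P = (5, 15)


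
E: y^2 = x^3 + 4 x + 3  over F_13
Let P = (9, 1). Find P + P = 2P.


Doubling: s = (3 x1^2 + a) / (2 y1)
s = (3*9^2 + 4) / (2*1) mod 13 = 0
x3 = s^2 - 2 x1 mod 13 = 0^2 - 2*9 = 8
y3 = s (x1 - x3) - y1 mod 13 = 0 * (9 - 8) - 1 = 12

2P = (8, 12)


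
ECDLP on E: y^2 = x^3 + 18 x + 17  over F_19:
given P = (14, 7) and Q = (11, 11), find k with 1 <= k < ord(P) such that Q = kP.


Enumerate multiples of P until we hit Q = (11, 11):
  1P = (14, 7)
  2P = (17, 7)
  3P = (7, 12)
  4P = (2, 17)
  5P = (0, 13)
  6P = (11, 8)
  7P = (11, 11)
Match found at i = 7.

k = 7


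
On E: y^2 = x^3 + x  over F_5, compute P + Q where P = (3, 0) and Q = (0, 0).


P != Q, so use the chord formula.
s = (y2 - y1) / (x2 - x1) = (0) / (2) mod 5 = 0
x3 = s^2 - x1 - x2 mod 5 = 0^2 - 3 - 0 = 2
y3 = s (x1 - x3) - y1 mod 5 = 0 * (3 - 2) - 0 = 0

P + Q = (2, 0)


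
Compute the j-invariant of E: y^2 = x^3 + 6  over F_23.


Delta = -16(4 a^3 + 27 b^2) mod 23 = 19
-1728 * (4 a)^3 = -1728 * (4*0)^3 mod 23 = 0
j = 0 * 19^(-1) mod 23 = 0

j = 0 (mod 23)


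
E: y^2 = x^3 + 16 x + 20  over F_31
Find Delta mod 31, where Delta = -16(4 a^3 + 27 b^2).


4 a^3 + 27 b^2 = 4*16^3 + 27*20^2 = 16384 + 10800 = 27184
Delta = -16 * (27184) = -434944
Delta mod 31 = 17

Delta = 17 (mod 31)


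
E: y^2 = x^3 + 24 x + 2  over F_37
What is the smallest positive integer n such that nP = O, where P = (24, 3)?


Compute successive multiples of P until we hit O:
  1P = (24, 3)
  2P = (5, 32)
  3P = (5, 5)
  4P = (24, 34)
  5P = O

ord(P) = 5


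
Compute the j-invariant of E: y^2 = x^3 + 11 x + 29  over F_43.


Delta = -16(4 a^3 + 27 b^2) mod 43 = 37
-1728 * (4 a)^3 = -1728 * (4*11)^3 mod 43 = 35
j = 35 * 37^(-1) mod 43 = 30

j = 30 (mod 43)


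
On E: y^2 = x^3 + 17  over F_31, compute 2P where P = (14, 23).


Doubling: s = (3 x1^2 + a) / (2 y1)
s = (3*14^2 + 0) / (2*23) mod 31 = 2
x3 = s^2 - 2 x1 mod 31 = 2^2 - 2*14 = 7
y3 = s (x1 - x3) - y1 mod 31 = 2 * (14 - 7) - 23 = 22

2P = (7, 22)


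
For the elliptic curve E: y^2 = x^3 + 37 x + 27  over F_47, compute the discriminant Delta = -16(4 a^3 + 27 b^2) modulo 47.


4 a^3 + 27 b^2 = 4*37^3 + 27*27^2 = 202612 + 19683 = 222295
Delta = -16 * (222295) = -3556720
Delta mod 47 = 5

Delta = 5 (mod 47)


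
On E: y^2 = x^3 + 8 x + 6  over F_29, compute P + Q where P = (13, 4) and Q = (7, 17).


P != Q, so use the chord formula.
s = (y2 - y1) / (x2 - x1) = (13) / (23) mod 29 = 22
x3 = s^2 - x1 - x2 mod 29 = 22^2 - 13 - 7 = 0
y3 = s (x1 - x3) - y1 mod 29 = 22 * (13 - 0) - 4 = 21

P + Q = (0, 21)


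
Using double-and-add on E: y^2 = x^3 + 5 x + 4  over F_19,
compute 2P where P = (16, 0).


k = 2 = 10_2 (binary, LSB first: 01)
Double-and-add from P = (16, 0):
  bit 0 = 0: acc unchanged = O
  bit 1 = 1: acc = O + O = O

2P = O


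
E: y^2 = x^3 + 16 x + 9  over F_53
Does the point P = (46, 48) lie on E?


Check whether y^2 = x^3 + 16 x + 9 (mod 53) for (x, y) = (46, 48).
LHS: y^2 = 48^2 mod 53 = 25
RHS: x^3 + 16 x + 9 = 46^3 + 16*46 + 9 mod 53 = 31
LHS != RHS

No, not on the curve


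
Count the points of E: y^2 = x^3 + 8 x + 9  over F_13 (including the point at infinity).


For each x in F_13, count y with y^2 = x^3 + 8 x + 9 mod 13:
  x = 0: RHS = 9, y in [3, 10]  -> 2 point(s)
  x = 4: RHS = 1, y in [1, 12]  -> 2 point(s)
  x = 6: RHS = 0, y in [0]  -> 1 point(s)
  x = 8: RHS = 0, y in [0]  -> 1 point(s)
  x = 9: RHS = 4, y in [2, 11]  -> 2 point(s)
  x = 10: RHS = 10, y in [6, 7]  -> 2 point(s)
  x = 12: RHS = 0, y in [0]  -> 1 point(s)
Affine points: 11. Add the point at infinity: total = 12.

#E(F_13) = 12


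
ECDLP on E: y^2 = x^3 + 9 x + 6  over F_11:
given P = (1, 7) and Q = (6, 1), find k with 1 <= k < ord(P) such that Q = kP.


Enumerate multiples of P until we hit Q = (6, 1):
  1P = (1, 7)
  2P = (3, 7)
  3P = (7, 4)
  4P = (6, 1)
Match found at i = 4.

k = 4


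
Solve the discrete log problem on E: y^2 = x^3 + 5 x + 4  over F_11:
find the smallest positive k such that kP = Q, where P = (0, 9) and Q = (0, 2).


Enumerate multiples of P until we hit Q = (0, 2):
  1P = (0, 9)
  2P = (5, 0)
  3P = (0, 2)
Match found at i = 3.

k = 3


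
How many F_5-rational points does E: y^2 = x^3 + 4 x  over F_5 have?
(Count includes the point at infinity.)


For each x in F_5, count y with y^2 = x^3 + 4 x + 0 mod 5:
  x = 0: RHS = 0, y in [0]  -> 1 point(s)
  x = 1: RHS = 0, y in [0]  -> 1 point(s)
  x = 2: RHS = 1, y in [1, 4]  -> 2 point(s)
  x = 3: RHS = 4, y in [2, 3]  -> 2 point(s)
  x = 4: RHS = 0, y in [0]  -> 1 point(s)
Affine points: 7. Add the point at infinity: total = 8.

#E(F_5) = 8


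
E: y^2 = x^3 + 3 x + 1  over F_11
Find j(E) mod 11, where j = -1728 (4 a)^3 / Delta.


Delta = -16(4 a^3 + 27 b^2) mod 11 = 7
-1728 * (4 a)^3 = -1728 * (4*3)^3 mod 11 = 10
j = 10 * 7^(-1) mod 11 = 3

j = 3 (mod 11)


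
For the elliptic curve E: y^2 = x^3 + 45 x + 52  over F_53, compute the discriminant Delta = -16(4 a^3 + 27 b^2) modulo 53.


4 a^3 + 27 b^2 = 4*45^3 + 27*52^2 = 364500 + 73008 = 437508
Delta = -16 * (437508) = -7000128
Delta mod 53 = 6

Delta = 6 (mod 53)


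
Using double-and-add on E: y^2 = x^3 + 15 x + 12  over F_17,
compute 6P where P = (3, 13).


k = 6 = 110_2 (binary, LSB first: 011)
Double-and-add from P = (3, 13):
  bit 0 = 0: acc unchanged = O
  bit 1 = 1: acc = O + (12, 13) = (12, 13)
  bit 2 = 1: acc = (12, 13) + (8, 10) = (5, 5)

6P = (5, 5)


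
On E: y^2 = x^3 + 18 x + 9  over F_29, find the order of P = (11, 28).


Compute successive multiples of P until we hit O:
  1P = (11, 28)
  2P = (11, 1)
  3P = O

ord(P) = 3


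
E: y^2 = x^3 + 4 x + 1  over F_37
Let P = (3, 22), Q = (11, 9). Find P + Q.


P != Q, so use the chord formula.
s = (y2 - y1) / (x2 - x1) = (24) / (8) mod 37 = 3
x3 = s^2 - x1 - x2 mod 37 = 3^2 - 3 - 11 = 32
y3 = s (x1 - x3) - y1 mod 37 = 3 * (3 - 32) - 22 = 2

P + Q = (32, 2)


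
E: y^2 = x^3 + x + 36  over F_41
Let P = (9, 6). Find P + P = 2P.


Doubling: s = (3 x1^2 + a) / (2 y1)
s = (3*9^2 + 1) / (2*6) mod 41 = 34
x3 = s^2 - 2 x1 mod 41 = 34^2 - 2*9 = 31
y3 = s (x1 - x3) - y1 mod 41 = 34 * (9 - 31) - 6 = 25

2P = (31, 25)


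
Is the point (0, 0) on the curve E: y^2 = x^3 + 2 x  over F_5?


Check whether y^2 = x^3 + 2 x + 0 (mod 5) for (x, y) = (0, 0).
LHS: y^2 = 0^2 mod 5 = 0
RHS: x^3 + 2 x + 0 = 0^3 + 2*0 + 0 mod 5 = 0
LHS = RHS

Yes, on the curve


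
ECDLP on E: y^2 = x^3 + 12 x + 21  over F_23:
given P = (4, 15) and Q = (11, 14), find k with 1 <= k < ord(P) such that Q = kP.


Enumerate multiples of P until we hit Q = (11, 14):
  1P = (4, 15)
  2P = (19, 1)
  3P = (16, 10)
  4P = (11, 9)
  5P = (20, 2)
  6P = (17, 20)
  7P = (8, 10)
  8P = (14, 9)
  9P = (21, 9)
  10P = (22, 13)
  11P = (22, 10)
  12P = (21, 14)
  13P = (14, 14)
  14P = (8, 13)
  15P = (17, 3)
  16P = (20, 21)
  17P = (11, 14)
Match found at i = 17.

k = 17


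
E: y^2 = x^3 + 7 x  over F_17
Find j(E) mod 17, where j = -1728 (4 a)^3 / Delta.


Delta = -16(4 a^3 + 27 b^2) mod 17 = 12
-1728 * (4 a)^3 = -1728 * (4*7)^3 mod 17 = 13
j = 13 * 12^(-1) mod 17 = 11

j = 11 (mod 17)


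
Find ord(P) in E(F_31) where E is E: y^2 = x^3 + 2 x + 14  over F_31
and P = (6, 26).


Compute successive multiples of P until we hit O:
  1P = (6, 26)
  2P = (16, 22)
  3P = (29, 8)
  4P = (3, 4)
  5P = (0, 18)
  6P = (13, 6)
  7P = (17, 1)
  8P = (27, 2)
  ... (continuing to 23P)
  23P = O

ord(P) = 23


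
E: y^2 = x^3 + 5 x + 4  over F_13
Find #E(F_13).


For each x in F_13, count y with y^2 = x^3 + 5 x + 4 mod 13:
  x = 0: RHS = 4, y in [2, 11]  -> 2 point(s)
  x = 1: RHS = 10, y in [6, 7]  -> 2 point(s)
  x = 2: RHS = 9, y in [3, 10]  -> 2 point(s)
  x = 4: RHS = 10, y in [6, 7]  -> 2 point(s)
  x = 6: RHS = 3, y in [4, 9]  -> 2 point(s)
  x = 8: RHS = 10, y in [6, 7]  -> 2 point(s)
  x = 10: RHS = 1, y in [1, 12]  -> 2 point(s)
  x = 11: RHS = 12, y in [5, 8]  -> 2 point(s)
Affine points: 16. Add the point at infinity: total = 17.

#E(F_13) = 17


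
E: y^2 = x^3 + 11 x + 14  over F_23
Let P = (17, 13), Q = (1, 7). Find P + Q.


P != Q, so use the chord formula.
s = (y2 - y1) / (x2 - x1) = (17) / (7) mod 23 = 9
x3 = s^2 - x1 - x2 mod 23 = 9^2 - 17 - 1 = 17
y3 = s (x1 - x3) - y1 mod 23 = 9 * (17 - 17) - 13 = 10

P + Q = (17, 10)


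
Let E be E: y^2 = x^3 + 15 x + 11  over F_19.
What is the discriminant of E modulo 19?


4 a^3 + 27 b^2 = 4*15^3 + 27*11^2 = 13500 + 3267 = 16767
Delta = -16 * (16767) = -268272
Delta mod 19 = 8

Delta = 8 (mod 19)


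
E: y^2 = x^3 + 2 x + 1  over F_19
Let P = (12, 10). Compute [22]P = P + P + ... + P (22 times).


k = 22 = 10110_2 (binary, LSB first: 01101)
Double-and-add from P = (12, 10):
  bit 0 = 0: acc unchanged = O
  bit 1 = 1: acc = O + (4, 4) = (4, 4)
  bit 2 = 1: acc = (4, 4) + (18, 13) = (1, 2)
  bit 3 = 0: acc unchanged = (1, 2)
  bit 4 = 1: acc = (1, 2) + (11, 9) = (13, 1)

22P = (13, 1)


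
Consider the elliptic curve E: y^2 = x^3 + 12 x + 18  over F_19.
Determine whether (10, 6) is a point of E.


Check whether y^2 = x^3 + 12 x + 18 (mod 19) for (x, y) = (10, 6).
LHS: y^2 = 6^2 mod 19 = 17
RHS: x^3 + 12 x + 18 = 10^3 + 12*10 + 18 mod 19 = 17
LHS = RHS

Yes, on the curve


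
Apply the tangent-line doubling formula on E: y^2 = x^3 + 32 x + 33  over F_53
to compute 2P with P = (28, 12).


Doubling: s = (3 x1^2 + a) / (2 y1)
s = (3*28^2 + 32) / (2*12) mod 53 = 11
x3 = s^2 - 2 x1 mod 53 = 11^2 - 2*28 = 12
y3 = s (x1 - x3) - y1 mod 53 = 11 * (28 - 12) - 12 = 5

2P = (12, 5)


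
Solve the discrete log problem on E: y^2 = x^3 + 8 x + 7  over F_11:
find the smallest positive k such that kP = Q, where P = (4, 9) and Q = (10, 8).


Enumerate multiples of P until we hit Q = (10, 8):
  1P = (4, 9)
  2P = (1, 4)
  3P = (10, 3)
  4P = (9, 7)
  5P = (3, 6)
  6P = (2, 8)
  7P = (8, 0)
  8P = (2, 3)
  9P = (3, 5)
  10P = (9, 4)
  11P = (10, 8)
Match found at i = 11.

k = 11


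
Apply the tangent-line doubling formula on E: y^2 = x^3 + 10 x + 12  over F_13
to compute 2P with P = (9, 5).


Doubling: s = (3 x1^2 + a) / (2 y1)
s = (3*9^2 + 10) / (2*5) mod 13 = 11
x3 = s^2 - 2 x1 mod 13 = 11^2 - 2*9 = 12
y3 = s (x1 - x3) - y1 mod 13 = 11 * (9 - 12) - 5 = 1

2P = (12, 1)


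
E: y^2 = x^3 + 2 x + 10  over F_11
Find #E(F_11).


For each x in F_11, count y with y^2 = x^3 + 2 x + 10 mod 11:
  x = 2: RHS = 0, y in [0]  -> 1 point(s)
  x = 4: RHS = 5, y in [4, 7]  -> 2 point(s)
  x = 7: RHS = 4, y in [2, 9]  -> 2 point(s)
  x = 9: RHS = 9, y in [3, 8]  -> 2 point(s)
Affine points: 7. Add the point at infinity: total = 8.

#E(F_11) = 8


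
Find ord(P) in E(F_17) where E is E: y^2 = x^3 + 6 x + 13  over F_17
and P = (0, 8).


Compute successive multiples of P until we hit O:
  1P = (0, 8)
  2P = (2, 4)
  3P = (2, 13)
  4P = (0, 9)
  5P = O

ord(P) = 5


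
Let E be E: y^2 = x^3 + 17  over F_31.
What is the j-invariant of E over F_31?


Delta = -16(4 a^3 + 27 b^2) mod 31 = 20
-1728 * (4 a)^3 = -1728 * (4*0)^3 mod 31 = 0
j = 0 * 20^(-1) mod 31 = 0

j = 0 (mod 31)


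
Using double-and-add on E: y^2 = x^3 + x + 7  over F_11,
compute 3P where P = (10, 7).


k = 3 = 11_2 (binary, LSB first: 11)
Double-and-add from P = (10, 7):
  bit 0 = 1: acc = O + (10, 7) = (10, 7)
  bit 1 = 1: acc = (10, 7) + (5, 7) = (7, 4)

3P = (7, 4)


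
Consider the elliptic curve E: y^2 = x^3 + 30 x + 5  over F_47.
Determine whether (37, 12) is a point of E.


Check whether y^2 = x^3 + 30 x + 5 (mod 47) for (x, y) = (37, 12).
LHS: y^2 = 12^2 mod 47 = 3
RHS: x^3 + 30 x + 5 = 37^3 + 30*37 + 5 mod 47 = 21
LHS != RHS

No, not on the curve


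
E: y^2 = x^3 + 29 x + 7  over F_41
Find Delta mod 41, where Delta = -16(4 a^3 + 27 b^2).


4 a^3 + 27 b^2 = 4*29^3 + 27*7^2 = 97556 + 1323 = 98879
Delta = -16 * (98879) = -1582064
Delta mod 41 = 3

Delta = 3 (mod 41)


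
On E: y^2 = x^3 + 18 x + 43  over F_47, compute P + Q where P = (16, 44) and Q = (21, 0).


P != Q, so use the chord formula.
s = (y2 - y1) / (x2 - x1) = (3) / (5) mod 47 = 10
x3 = s^2 - x1 - x2 mod 47 = 10^2 - 16 - 21 = 16
y3 = s (x1 - x3) - y1 mod 47 = 10 * (16 - 16) - 44 = 3

P + Q = (16, 3)
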